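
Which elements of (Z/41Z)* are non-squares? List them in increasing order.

3,6,7,11,12,13,14,15,17,19,22,24,26,27,28,29,30,34,35,38

Square k = 1,…,20 (k and 41−k give the same square):
1²=1, 2²=4, 3²=9, 4²=16, 5²=25, 6²=36, 7²≡8, 8²≡23, 9²≡40, 10²≡18, 11²≡39, 12²≡21, 13²≡5, 14²≡32, 15²≡20, 16²≡10, 17²≡2, 18²≡37, 19²≡33, 20²≡31 (mod 41).
The residues are {1, 2, 4, 5, 8, 9, 10, 16, 18, 20, 21, 23, 25, 31, 32, 33, 36, 37, 39, 40}; the non-residues are the remaining 20 nonzero classes.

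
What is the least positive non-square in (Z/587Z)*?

(2/587) = −1, so 2 is the smallest positive non-residue mod 587.

2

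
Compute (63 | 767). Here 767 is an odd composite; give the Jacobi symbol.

-1

Reciprocity: 63 ≡ 3 and 767 ≡ 3 (mod 4), so (63/767) = −(767/63).
Reduce top mod 63: now compute (11/63).
Reciprocity: 11 ≡ 3 and 63 ≡ 3 (mod 4), so (11/63) = −(63/11).
Reduce top mod 11: now compute (8/11).
Pull out 2^3: since 11 ≡ 3 (mod 8), (2/11) = -1, so (2/11)^3 = -1.
Reached (1/11) = 1. Collecting the sign flips along the way, the symbol is -1.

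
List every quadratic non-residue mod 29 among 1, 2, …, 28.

2, 3, 8, 10, 11, 12, 14, 15, 17, 18, 19, 21, 26, 27

Square k = 1,…,14 (k and 29−k give the same square):
1²=1, 2²=4, 3²=9, 4²=16, 5²=25, 6²≡7, 7²≡20, 8²≡6, 9²≡23, 10²≡13, 11²≡5, 12²≡28, 13²≡24, 14²≡22 (mod 29).
The residues are {1, 4, 5, 6, 7, 9, 13, 16, 20, 22, 23, 24, 25, 28}; the non-residues are the remaining 14 nonzero classes.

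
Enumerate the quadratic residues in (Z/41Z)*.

1 2 4 5 8 9 10 16 18 20 21 23 25 31 32 33 36 37 39 40

Square k = 1,…,20 (k and 41−k give the same square):
1²=1, 2²=4, 3²=9, 4²=16, 5²=25, 6²=36, 7²≡8, 8²≡23, 9²≡40, 10²≡18, 11²≡39, 12²≡21, 13²≡5, 14²≡32, 15²≡20, 16²≡10, 17²≡2, 18²≡37, 19²≡33, 20²≡31 (mod 41).
So the quadratic residues mod 41 are {1, 2, 4, 5, 8, 9, 10, 16, 18, 20, 21, 23, 25, 31, 32, 33, 36, 37, 39, 40}.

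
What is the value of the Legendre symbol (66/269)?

1

Pull out 2: since 269 ≡ 5 (mod 8), (2/269) = -1.
Reciprocity: 33 ≡ 1 and 269 ≡ 1 (mod 4), so (33/269) = +(269/33).
Reduce top mod 33: now compute (5/33).
Reciprocity: 5 ≡ 1 and 33 ≡ 1 (mod 4), so (5/33) = +(33/5).
Reduce top mod 5: now compute (3/5).
Reciprocity: 3 ≡ 3 and 5 ≡ 1 (mod 4), so (3/5) = +(5/3).
Reduce top mod 3: now compute (2/3).
Pull out 2: since 3 ≡ 3 (mod 8), (2/3) = -1.
Reached (1/3) = 1. Collecting the sign flips along the way, the symbol is +1.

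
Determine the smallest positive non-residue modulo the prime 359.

7

(2/359) = +1, so 2 is a residue.
(3/359) = +1, so 3 is a residue.
(4/359) = +1, so 4 is a residue.
(5/359) = +1, so 5 is a residue.
(6/359) = +1, so 6 is a residue.
(7/359) = −1, so 7 is the smallest positive non-residue mod 359.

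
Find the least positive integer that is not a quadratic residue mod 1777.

5

(2/1777) = +1, so 2 is a residue.
(3/1777) = +1, so 3 is a residue.
(4/1777) = +1, so 4 is a residue.
(5/1777) = −1, so 5 is the smallest positive non-residue mod 1777.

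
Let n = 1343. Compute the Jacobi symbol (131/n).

-1

Reciprocity: 131 ≡ 3 and 1343 ≡ 3 (mod 4), so (131/1343) = −(1343/131).
Reduce top mod 131: now compute (33/131).
Reciprocity: 33 ≡ 1 and 131 ≡ 3 (mod 4), so (33/131) = +(131/33).
Reduce top mod 33: now compute (32/33).
Pull out 2^5: since 33 ≡ 1 (mod 8), (2/33) = +1, so (2/33)^5 = +1.
Reached (1/33) = 1. Collecting the sign flips along the way, the symbol is -1.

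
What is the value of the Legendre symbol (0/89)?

Top reduces to 0: gcd > 1, so the symbol is 0.

0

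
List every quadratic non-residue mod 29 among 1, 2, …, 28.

Square k = 1,…,14 (k and 29−k give the same square):
1²=1, 2²=4, 3²=9, 4²=16, 5²=25, 6²≡7, 7²≡20, 8²≡6, 9²≡23, 10²≡13, 11²≡5, 12²≡28, 13²≡24, 14²≡22 (mod 29).
The residues are {1, 4, 5, 6, 7, 9, 13, 16, 20, 22, 23, 24, 25, 28}; the non-residues are the remaining 14 nonzero classes.

2, 3, 8, 10, 11, 12, 14, 15, 17, 18, 19, 21, 26, 27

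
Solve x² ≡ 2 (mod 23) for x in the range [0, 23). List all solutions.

Since 23 ≡ 3 (mod 4), a square root of 2 is 2^((23+1)/4) = 2^6 mod 23.
Repeated squaring: 2^2≡4, 2^4≡16 (mod 23).
2^6 = 2^(4+2) ≡ 18 (mod 23).
Check: 18² = 324 ≡ 2 (mod 23). The two roots are 5 and 18.

5, 18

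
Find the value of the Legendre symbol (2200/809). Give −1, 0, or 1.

First reduce: 2200 ≡ 582 (mod 809).
Pull out 2: since 809 ≡ 1 (mod 8), (2/809) = +1.
Reciprocity: 291 ≡ 3 and 809 ≡ 1 (mod 4), so (291/809) = +(809/291).
Reduce top mod 291: now compute (227/291).
Reciprocity: 227 ≡ 3 and 291 ≡ 3 (mod 4), so (227/291) = −(291/227).
Reduce top mod 227: now compute (64/227).
Pull out 2^6: since 227 ≡ 3 (mod 8), (2/227) = -1, so (2/227)^6 = +1.
Reached (1/227) = 1. Collecting the sign flips along the way, the symbol is -1.

-1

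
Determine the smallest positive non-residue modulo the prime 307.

(2/307) = −1, so 2 is the smallest positive non-residue mod 307.

2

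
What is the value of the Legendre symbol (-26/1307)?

-1

First reduce: -26 ≡ 1281 (mod 1307).
Reciprocity: 1281 ≡ 1 and 1307 ≡ 3 (mod 4), so (1281/1307) = +(1307/1281).
Reduce top mod 1281: now compute (26/1281).
Pull out 2: since 1281 ≡ 1 (mod 8), (2/1281) = +1.
Reciprocity: 13 ≡ 1 and 1281 ≡ 1 (mod 4), so (13/1281) = +(1281/13).
Reduce top mod 13: now compute (7/13).
Reciprocity: 7 ≡ 3 and 13 ≡ 1 (mod 4), so (7/13) = +(13/7).
Reduce top mod 7: now compute (6/7).
Pull out 2: since 7 ≡ 7 (mod 8), (2/7) = +1.
Reciprocity: 3 ≡ 3 and 7 ≡ 3 (mod 4), so (3/7) = −(7/3).
Reduce top mod 3: now compute (1/3).
Reached (1/3) = 1. Collecting the sign flips along the way, the symbol is -1.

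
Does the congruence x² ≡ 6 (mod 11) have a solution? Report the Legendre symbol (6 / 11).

Euler's criterion: (6/11) ≡ 6^5 (mod 11).
6^2 ≡ 3 (mod 11)
6^4 ≡ 9 (mod 11)
6^5 = 6^(4+1) ≡ 10 (mod 11).
Result is 10 ≡ −1, so (6/11) = −1.

-1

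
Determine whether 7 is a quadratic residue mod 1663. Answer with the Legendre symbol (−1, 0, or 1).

-1

Reciprocity: 7 ≡ 3 and 1663 ≡ 3 (mod 4), so (7/1663) = −(1663/7).
Reduce top mod 7: now compute (4/7).
Pull out 2^2: since 7 ≡ 7 (mod 8), (2/7) = +1, so (2/7)^2 = +1.
Reached (1/7) = 1. Collecting the sign flips along the way, the symbol is -1.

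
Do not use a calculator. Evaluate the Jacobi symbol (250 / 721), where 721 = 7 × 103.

1

Pull out 2: since 721 ≡ 1 (mod 8), (2/721) = +1.
Reciprocity: 125 ≡ 1 and 721 ≡ 1 (mod 4), so (125/721) = +(721/125).
Reduce top mod 125: now compute (96/125).
Pull out 2^5: since 125 ≡ 5 (mod 8), (2/125) = -1, so (2/125)^5 = -1.
Reciprocity: 3 ≡ 3 and 125 ≡ 1 (mod 4), so (3/125) = +(125/3).
Reduce top mod 3: now compute (2/3).
Pull out 2: since 3 ≡ 3 (mod 8), (2/3) = -1.
Reached (1/3) = 1. Collecting the sign flips along the way, the symbol is +1.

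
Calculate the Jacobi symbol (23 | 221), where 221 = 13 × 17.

-1

Reciprocity: 23 ≡ 3 and 221 ≡ 1 (mod 4), so (23/221) = +(221/23).
Reduce top mod 23: now compute (14/23).
Pull out 2: since 23 ≡ 7 (mod 8), (2/23) = +1.
Reciprocity: 7 ≡ 3 and 23 ≡ 3 (mod 4), so (7/23) = −(23/7).
Reduce top mod 7: now compute (2/7).
Pull out 2: since 7 ≡ 7 (mod 8), (2/7) = +1.
Reached (1/7) = 1. Collecting the sign flips along the way, the symbol is -1.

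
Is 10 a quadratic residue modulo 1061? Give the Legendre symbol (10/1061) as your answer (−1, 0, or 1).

Pull out 2: since 1061 ≡ 5 (mod 8), (2/1061) = -1.
Reciprocity: 5 ≡ 1 and 1061 ≡ 1 (mod 4), so (5/1061) = +(1061/5).
Reduce top mod 5: now compute (1/5).
Reached (1/5) = 1. Collecting the sign flips along the way, the symbol is -1.

-1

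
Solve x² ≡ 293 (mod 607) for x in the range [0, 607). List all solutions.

30, 577

Since 607 ≡ 3 (mod 4), a square root of 293 is 293^((607+1)/4) = 293^152 mod 607.
Repeated squaring: 293^2≡262, 293^4≡53, 293^8≡381, 293^16≡88, 293^32≡460, 293^64≡364, 293^128≡170 (mod 607).
293^152 = 293^(128+16+8) ≡ 30 (mod 607).
Check: 30² = 900 ≡ 293 (mod 607). The two roots are 30 and 577.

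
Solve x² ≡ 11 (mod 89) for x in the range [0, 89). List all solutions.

89 ≡ 1 (mod 4), so we find a root by search.
Trying successive values, 10² = 100 ≡ 11 (mod 89). The other root is 89 − 10 = 79.

10, 79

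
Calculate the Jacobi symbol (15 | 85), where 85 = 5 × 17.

Reciprocity: 15 ≡ 3 and 85 ≡ 1 (mod 4), so (15/85) = +(85/15).
Reduce top mod 15: now compute (10/15).
Pull out 2: since 15 ≡ 7 (mod 8), (2/15) = +1.
Reciprocity: 5 ≡ 1 and 15 ≡ 3 (mod 4), so (5/15) = +(15/5).
Reduce top mod 5: now compute (0/5).
Top reduces to 0: gcd > 1, so the symbol is 0.

0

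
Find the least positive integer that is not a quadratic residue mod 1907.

2

(2/1907) = −1, so 2 is the smallest positive non-residue mod 1907.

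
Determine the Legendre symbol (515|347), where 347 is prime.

1

First reduce: 515 ≡ 168 (mod 347).
Pull out 2^3: since 347 ≡ 3 (mod 8), (2/347) = -1, so (2/347)^3 = -1.
Reciprocity: 21 ≡ 1 and 347 ≡ 3 (mod 4), so (21/347) = +(347/21).
Reduce top mod 21: now compute (11/21).
Reciprocity: 11 ≡ 3 and 21 ≡ 1 (mod 4), so (11/21) = +(21/11).
Reduce top mod 11: now compute (10/11).
Pull out 2: since 11 ≡ 3 (mod 8), (2/11) = -1.
Reciprocity: 5 ≡ 1 and 11 ≡ 3 (mod 4), so (5/11) = +(11/5).
Reduce top mod 5: now compute (1/5).
Reached (1/5) = 1. Collecting the sign flips along the way, the symbol is +1.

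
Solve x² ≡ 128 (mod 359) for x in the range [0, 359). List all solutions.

152, 207

Since 359 ≡ 3 (mod 4), a square root of 128 is 128^((359+1)/4) = 128^90 mod 359.
Repeated squaring: 128^2≡229, 128^4≡27, 128^8≡11, 128^16≡121, 128^32≡281, 128^64≡340 (mod 359).
128^90 = 128^(64+16+8+2) ≡ 207 (mod 359).
Check: 207² = 42849 ≡ 128 (mod 359). The two roots are 152 and 207.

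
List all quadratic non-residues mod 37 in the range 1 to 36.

Square k = 1,…,18 (k and 37−k give the same square):
1²=1, 2²=4, 3²=9, 4²=16, 5²=25, 6²=36, 7²≡12, 8²≡27, 9²≡7, 10²≡26, 11²≡10, 12²≡33, 13²≡21, 14²≡11, 15²≡3, 16²≡34, 17²≡30, 18²≡28 (mod 37).
The residues are {1, 3, 4, 7, 9, 10, 11, 12, 16, 21, 25, 26, 27, 28, 30, 33, 34, 36}; the non-residues are the remaining 18 nonzero classes.

2 5 6 8 13 14 15 17 18 19 20 22 23 24 29 31 32 35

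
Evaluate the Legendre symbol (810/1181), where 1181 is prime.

Pull out 2: since 1181 ≡ 5 (mod 8), (2/1181) = -1.
Reciprocity: 405 ≡ 1 and 1181 ≡ 1 (mod 4), so (405/1181) = +(1181/405).
Reduce top mod 405: now compute (371/405).
Reciprocity: 371 ≡ 3 and 405 ≡ 1 (mod 4), so (371/405) = +(405/371).
Reduce top mod 371: now compute (34/371).
Pull out 2: since 371 ≡ 3 (mod 8), (2/371) = -1.
Reciprocity: 17 ≡ 1 and 371 ≡ 3 (mod 4), so (17/371) = +(371/17).
Reduce top mod 17: now compute (14/17).
Pull out 2: since 17 ≡ 1 (mod 8), (2/17) = +1.
Reciprocity: 7 ≡ 3 and 17 ≡ 1 (mod 4), so (7/17) = +(17/7).
Reduce top mod 7: now compute (3/7).
Reciprocity: 3 ≡ 3 and 7 ≡ 3 (mod 4), so (3/7) = −(7/3).
Reduce top mod 3: now compute (1/3).
Reached (1/3) = 1. Collecting the sign flips along the way, the symbol is -1.

-1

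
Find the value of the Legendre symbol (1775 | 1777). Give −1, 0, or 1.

1

Reciprocity: 1775 ≡ 3 and 1777 ≡ 1 (mod 4), so (1775/1777) = +(1777/1775).
Reduce top mod 1775: now compute (2/1775).
Pull out 2: since 1775 ≡ 7 (mod 8), (2/1775) = +1.
Reached (1/1775) = 1. Collecting the sign flips along the way, the symbol is +1.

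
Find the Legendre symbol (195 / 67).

-1

First reduce: 195 ≡ 61 (mod 67).
Reciprocity: 61 ≡ 1 and 67 ≡ 3 (mod 4), so (61/67) = +(67/61).
Reduce top mod 61: now compute (6/61).
Pull out 2: since 61 ≡ 5 (mod 8), (2/61) = -1.
Reciprocity: 3 ≡ 3 and 61 ≡ 1 (mod 4), so (3/61) = +(61/3).
Reduce top mod 3: now compute (1/3).
Reached (1/3) = 1. Collecting the sign flips along the way, the symbol is -1.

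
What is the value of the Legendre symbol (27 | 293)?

-1

Reciprocity: 27 ≡ 3 and 293 ≡ 1 (mod 4), so (27/293) = +(293/27).
Reduce top mod 27: now compute (23/27).
Reciprocity: 23 ≡ 3 and 27 ≡ 3 (mod 4), so (23/27) = −(27/23).
Reduce top mod 23: now compute (4/23).
Pull out 2^2: since 23 ≡ 7 (mod 8), (2/23) = +1, so (2/23)^2 = +1.
Reached (1/23) = 1. Collecting the sign flips along the way, the symbol is -1.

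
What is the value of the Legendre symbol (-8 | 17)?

First reduce: -8 ≡ 9 (mod 17).
Reciprocity: 9 ≡ 1 and 17 ≡ 1 (mod 4), so (9/17) = +(17/9).
Reduce top mod 9: now compute (8/9).
Pull out 2^3: since 9 ≡ 1 (mod 8), (2/9) = +1, so (2/9)^3 = +1.
Reached (1/9) = 1. Collecting the sign flips along the way, the symbol is +1.

1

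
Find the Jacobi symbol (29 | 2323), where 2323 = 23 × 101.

-1

Reciprocity: 29 ≡ 1 and 2323 ≡ 3 (mod 4), so (29/2323) = +(2323/29).
Reduce top mod 29: now compute (3/29).
Reciprocity: 3 ≡ 3 and 29 ≡ 1 (mod 4), so (3/29) = +(29/3).
Reduce top mod 3: now compute (2/3).
Pull out 2: since 3 ≡ 3 (mod 8), (2/3) = -1.
Reached (1/3) = 1. Collecting the sign flips along the way, the symbol is -1.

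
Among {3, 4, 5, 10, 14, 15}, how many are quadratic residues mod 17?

2

(3/17) = -1 → non-residue.
(4/17) = +1 → QR.
(5/17) = -1 → non-residue.
(10/17) = -1 → non-residue.
(14/17) = -1 → non-residue.
(15/17) = +1 → QR.
Total quadratic residues among the 6: 2.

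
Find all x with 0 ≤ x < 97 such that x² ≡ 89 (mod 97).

34, 63

97 ≡ 1 (mod 4), so we find a root by search.
Trying successive values, 34² = 1156 ≡ 89 (mod 97). The other root is 97 − 34 = 63.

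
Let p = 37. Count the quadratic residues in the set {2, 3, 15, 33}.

2

(2/37) = -1 → non-residue.
(3/37) = +1 → QR.
(15/37) = -1 → non-residue.
(33/37) = +1 → QR.
Total quadratic residues among the 4: 2.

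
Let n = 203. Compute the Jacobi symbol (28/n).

Pull out 2^2: since 203 ≡ 3 (mod 8), (2/203) = -1, so (2/203)^2 = +1.
Reciprocity: 7 ≡ 3 and 203 ≡ 3 (mod 4), so (7/203) = −(203/7).
Reduce top mod 7: now compute (0/7).
Top reduces to 0: gcd > 1, so the symbol is 0.

0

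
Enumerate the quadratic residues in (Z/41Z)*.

Square k = 1,…,20 (k and 41−k give the same square):
1²=1, 2²=4, 3²=9, 4²=16, 5²=25, 6²=36, 7²≡8, 8²≡23, 9²≡40, 10²≡18, 11²≡39, 12²≡21, 13²≡5, 14²≡32, 15²≡20, 16²≡10, 17²≡2, 18²≡37, 19²≡33, 20²≡31 (mod 41).
So the quadratic residues mod 41 are {1, 2, 4, 5, 8, 9, 10, 16, 18, 20, 21, 23, 25, 31, 32, 33, 36, 37, 39, 40}.

1 2 4 5 8 9 10 16 18 20 21 23 25 31 32 33 36 37 39 40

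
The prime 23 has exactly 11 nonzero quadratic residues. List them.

Square k = 1,…,11 (k and 23−k give the same square):
1²=1, 2²=4, 3²=9, 4²=16, 5²≡2, 6²≡13, 7²≡3, 8²≡18, 9²≡12, 10²≡8, 11²≡6 (mod 23).
So the quadratic residues mod 23 are {1, 2, 3, 4, 6, 8, 9, 12, 13, 16, 18}.

1,2,3,4,6,8,9,12,13,16,18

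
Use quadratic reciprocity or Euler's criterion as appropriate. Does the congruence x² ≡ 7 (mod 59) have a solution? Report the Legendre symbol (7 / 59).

1

Euler's criterion: (7/59) ≡ 7^29 (mod 59).
7^2 ≡ 49 (mod 59)
7^4 ≡ 41 (mod 59)
7^8 ≡ 29 (mod 59)
7^16 ≡ 15 (mod 59)
7^29 = 7^(16+8+4+1) ≡ 1 (mod 59).
Result is 1, so (7/59) = 1.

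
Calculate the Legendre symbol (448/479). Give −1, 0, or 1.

Euler's criterion: (448/479) ≡ 448^239 (mod 479).
448^2 ≡ 3 (mod 479)
448^4 ≡ 9 (mod 479)
448^8 ≡ 81 (mod 479)
448^16 ≡ 334 (mod 479)
448^32 ≡ 428 (mod 479)
448^64 ≡ 206 (mod 479)
448^128 ≡ 284 (mod 479)
448^239 = 448^(128+64+32+8+4+2+1) ≡ 1 (mod 479).
Result is 1, so (448/479) = 1.

1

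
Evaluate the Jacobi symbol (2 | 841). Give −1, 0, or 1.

1

Pull out 2: since 841 ≡ 1 (mod 8), (2/841) = +1.
Reached (1/841) = 1. Collecting the sign flips along the way, the symbol is +1.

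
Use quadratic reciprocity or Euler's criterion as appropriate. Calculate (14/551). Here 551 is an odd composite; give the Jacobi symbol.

Pull out 2: since 551 ≡ 7 (mod 8), (2/551) = +1.
Reciprocity: 7 ≡ 3 and 551 ≡ 3 (mod 4), so (7/551) = −(551/7).
Reduce top mod 7: now compute (5/7).
Reciprocity: 5 ≡ 1 and 7 ≡ 3 (mod 4), so (5/7) = +(7/5).
Reduce top mod 5: now compute (2/5).
Pull out 2: since 5 ≡ 5 (mod 8), (2/5) = -1.
Reached (1/5) = 1. Collecting the sign flips along the way, the symbol is +1.

1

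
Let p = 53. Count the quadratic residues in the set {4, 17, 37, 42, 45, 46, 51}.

(4/53) = +1 → QR.
(17/53) = +1 → QR.
(37/53) = +1 → QR.
(42/53) = +1 → QR.
(45/53) = -1 → non-residue.
(46/53) = +1 → QR.
(51/53) = -1 → non-residue.
Total quadratic residues among the 7: 5.

5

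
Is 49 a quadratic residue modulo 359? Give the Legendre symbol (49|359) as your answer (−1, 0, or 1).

Euler's criterion: (49/359) ≡ 49^179 (mod 359).
49^2 ≡ 247 (mod 359)
49^4 ≡ 338 (mod 359)
49^8 ≡ 82 (mod 359)
49^16 ≡ 262 (mod 359)
49^32 ≡ 75 (mod 359)
49^64 ≡ 240 (mod 359)
49^128 ≡ 160 (mod 359)
49^179 = 49^(128+32+16+2+1) ≡ 1 (mod 359).
Result is 1, so (49/359) = 1.

1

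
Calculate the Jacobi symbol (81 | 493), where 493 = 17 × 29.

Reciprocity: 81 ≡ 1 and 493 ≡ 1 (mod 4), so (81/493) = +(493/81).
Reduce top mod 81: now compute (7/81).
Reciprocity: 7 ≡ 3 and 81 ≡ 1 (mod 4), so (7/81) = +(81/7).
Reduce top mod 7: now compute (4/7).
Pull out 2^2: since 7 ≡ 7 (mod 8), (2/7) = +1, so (2/7)^2 = +1.
Reached (1/7) = 1. Collecting the sign flips along the way, the symbol is +1.

1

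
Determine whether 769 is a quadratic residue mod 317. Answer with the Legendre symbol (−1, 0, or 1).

Euler's criterion: (769/317) ≡ 135^158 (mod 317).
135^2 ≡ 156 (mod 317)
135^4 ≡ 244 (mod 317)
135^8 ≡ 257 (mod 317)
135^16 ≡ 113 (mod 317)
135^32 ≡ 89 (mod 317)
135^64 ≡ 313 (mod 317)
135^128 ≡ 16 (mod 317)
135^158 = 135^(128+16+8+4+2) ≡ 1 (mod 317).
Result is 1, so (769/317) = 1.

1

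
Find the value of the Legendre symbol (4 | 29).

1

Euler's criterion: (4/29) ≡ 4^14 (mod 29).
4^2 ≡ 16 (mod 29)
4^4 ≡ 24 (mod 29)
4^8 ≡ 25 (mod 29)
4^14 = 4^(8+4+2) ≡ 1 (mod 29).
Result is 1, so (4/29) = 1.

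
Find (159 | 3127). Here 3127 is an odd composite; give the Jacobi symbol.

0

Reciprocity: 159 ≡ 3 and 3127 ≡ 3 (mod 4), so (159/3127) = −(3127/159).
Reduce top mod 159: now compute (106/159).
Pull out 2: since 159 ≡ 7 (mod 8), (2/159) = +1.
Reciprocity: 53 ≡ 1 and 159 ≡ 3 (mod 4), so (53/159) = +(159/53).
Reduce top mod 53: now compute (0/53).
Top reduces to 0: gcd > 1, so the symbol is 0.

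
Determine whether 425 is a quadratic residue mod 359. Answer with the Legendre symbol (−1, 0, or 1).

Euler's criterion: (425/359) ≡ 66^179 (mod 359).
66^2 ≡ 48 (mod 359)
66^4 ≡ 150 (mod 359)
66^8 ≡ 242 (mod 359)
66^16 ≡ 47 (mod 359)
66^32 ≡ 55 (mod 359)
66^64 ≡ 153 (mod 359)
66^128 ≡ 74 (mod 359)
66^179 = 66^(128+32+16+2+1) ≡ 1 (mod 359).
Result is 1, so (425/359) = 1.

1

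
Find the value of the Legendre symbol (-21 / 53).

-1

First reduce: -21 ≡ 32 (mod 53).
Pull out 2^5: since 53 ≡ 5 (mod 8), (2/53) = -1, so (2/53)^5 = -1.
Reached (1/53) = 1. Collecting the sign flips along the way, the symbol is -1.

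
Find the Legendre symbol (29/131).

-1

Euler's criterion: (29/131) ≡ 29^65 (mod 131).
29^2 ≡ 55 (mod 131)
29^4 ≡ 12 (mod 131)
29^8 ≡ 13 (mod 131)
29^16 ≡ 38 (mod 131)
29^32 ≡ 3 (mod 131)
29^64 ≡ 9 (mod 131)
29^65 = 29^(64+1) ≡ 130 (mod 131).
Result is 130 ≡ −1, so (29/131) = −1.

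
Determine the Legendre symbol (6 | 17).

Euler's criterion: (6/17) ≡ 6^8 (mod 17).
6^2 ≡ 2 (mod 17)
6^4 ≡ 4 (mod 17)
6^8 ≡ 16 (mod 17)
6^8 = 6^(8) ≡ 16 (mod 17).
Result is 16 ≡ −1, so (6/17) = −1.

-1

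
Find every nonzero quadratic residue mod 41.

1 2 4 5 8 9 10 16 18 20 21 23 25 31 32 33 36 37 39 40

Square k = 1,…,20 (k and 41−k give the same square):
1²=1, 2²=4, 3²=9, 4²=16, 5²=25, 6²=36, 7²≡8, 8²≡23, 9²≡40, 10²≡18, 11²≡39, 12²≡21, 13²≡5, 14²≡32, 15²≡20, 16²≡10, 17²≡2, 18²≡37, 19²≡33, 20²≡31 (mod 41).
So the quadratic residues mod 41 are {1, 2, 4, 5, 8, 9, 10, 16, 18, 20, 21, 23, 25, 31, 32, 33, 36, 37, 39, 40}.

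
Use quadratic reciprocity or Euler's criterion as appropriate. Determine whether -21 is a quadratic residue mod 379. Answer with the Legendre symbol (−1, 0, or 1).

First reduce: -21 ≡ 358 (mod 379).
Pull out 2: since 379 ≡ 3 (mod 8), (2/379) = -1.
Reciprocity: 179 ≡ 3 and 379 ≡ 3 (mod 4), so (179/379) = −(379/179).
Reduce top mod 179: now compute (21/179).
Reciprocity: 21 ≡ 1 and 179 ≡ 3 (mod 4), so (21/179) = +(179/21).
Reduce top mod 21: now compute (11/21).
Reciprocity: 11 ≡ 3 and 21 ≡ 1 (mod 4), so (11/21) = +(21/11).
Reduce top mod 11: now compute (10/11).
Pull out 2: since 11 ≡ 3 (mod 8), (2/11) = -1.
Reciprocity: 5 ≡ 1 and 11 ≡ 3 (mod 4), so (5/11) = +(11/5).
Reduce top mod 5: now compute (1/5).
Reached (1/5) = 1. Collecting the sign flips along the way, the symbol is -1.

-1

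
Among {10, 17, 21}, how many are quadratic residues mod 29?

(10/29) = -1 → non-residue.
(17/29) = -1 → non-residue.
(21/29) = -1 → non-residue.
Total quadratic residues among the 3: 0.

0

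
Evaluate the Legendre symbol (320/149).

First reduce: 320 ≡ 22 (mod 149).
Pull out 2: since 149 ≡ 5 (mod 8), (2/149) = -1.
Reciprocity: 11 ≡ 3 and 149 ≡ 1 (mod 4), so (11/149) = +(149/11).
Reduce top mod 11: now compute (6/11).
Pull out 2: since 11 ≡ 3 (mod 8), (2/11) = -1.
Reciprocity: 3 ≡ 3 and 11 ≡ 3 (mod 4), so (3/11) = −(11/3).
Reduce top mod 3: now compute (2/3).
Pull out 2: since 3 ≡ 3 (mod 8), (2/3) = -1.
Reached (1/3) = 1. Collecting the sign flips along the way, the symbol is +1.

1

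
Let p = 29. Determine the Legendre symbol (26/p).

-1

Pull out 2: since 29 ≡ 5 (mod 8), (2/29) = -1.
Reciprocity: 13 ≡ 1 and 29 ≡ 1 (mod 4), so (13/29) = +(29/13).
Reduce top mod 13: now compute (3/13).
Reciprocity: 3 ≡ 3 and 13 ≡ 1 (mod 4), so (3/13) = +(13/3).
Reduce top mod 3: now compute (1/3).
Reached (1/3) = 1. Collecting the sign flips along the way, the symbol is -1.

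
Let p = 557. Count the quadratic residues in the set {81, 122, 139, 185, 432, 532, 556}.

(81/557) = +1 → QR.
(122/557) = +1 → QR.
(139/557) = +1 → QR.
(185/557) = +1 → QR.
(432/557) = -1 → non-residue.
(532/557) = +1 → QR.
(556/557) = +1 → QR.
Total quadratic residues among the 7: 6.

6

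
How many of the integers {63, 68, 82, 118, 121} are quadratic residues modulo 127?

(63/127) = -1 → non-residue.
(68/127) = +1 → QR.
(82/127) = +1 → QR.
(118/127) = -1 → non-residue.
(121/127) = +1 → QR.
Total quadratic residues among the 5: 3.

3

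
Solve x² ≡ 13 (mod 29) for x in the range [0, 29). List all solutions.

29 ≡ 1 (mod 4), so we find a root by search.
Trying successive values, 10² = 100 ≡ 13 (mod 29). The other root is 29 − 10 = 19.

10, 19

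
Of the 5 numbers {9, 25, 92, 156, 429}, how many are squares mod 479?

3

(9/479) = +1 → QR.
(25/479) = +1 → QR.
(92/479) = +1 → QR.
(156/479) = -1 → non-residue.
(429/479) = -1 → non-residue.
Total quadratic residues among the 5: 3.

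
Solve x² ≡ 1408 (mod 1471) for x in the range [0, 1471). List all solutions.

610, 861

Since 1471 ≡ 3 (mod 4), a square root of 1408 is 1408^((1471+1)/4) = 1408^368 mod 1471.
Repeated squaring: 1408^2≡1027, 1408^4≡22, 1408^8≡484, 1408^16≡367, 1408^32≡828, 1408^64≡98, 1408^128≡778, 1408^256≡703 (mod 1471).
1408^368 = 1408^(256+64+32+16) ≡ 861 (mod 1471).
Check: 861² = 741321 ≡ 1408 (mod 1471). The two roots are 610 and 861.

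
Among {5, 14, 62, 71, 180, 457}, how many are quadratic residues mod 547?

2

(5/547) = -1 → non-residue.
(14/547) = +1 → QR.
(62/547) = +1 → QR.
(71/547) = -1 → non-residue.
(180/547) = -1 → non-residue.
(457/547) = -1 → non-residue.
Total quadratic residues among the 6: 2.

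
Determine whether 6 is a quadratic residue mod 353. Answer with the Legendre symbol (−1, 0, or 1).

Pull out 2: since 353 ≡ 1 (mod 8), (2/353) = +1.
Reciprocity: 3 ≡ 3 and 353 ≡ 1 (mod 4), so (3/353) = +(353/3).
Reduce top mod 3: now compute (2/3).
Pull out 2: since 3 ≡ 3 (mod 8), (2/3) = -1.
Reached (1/3) = 1. Collecting the sign flips along the way, the symbol is -1.

-1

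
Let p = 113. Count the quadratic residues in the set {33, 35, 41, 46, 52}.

2

(33/113) = -1 → non-residue.
(35/113) = -1 → non-residue.
(41/113) = +1 → QR.
(46/113) = -1 → non-residue.
(52/113) = +1 → QR.
Total quadratic residues among the 5: 2.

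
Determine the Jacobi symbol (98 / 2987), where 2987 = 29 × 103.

Pull out 2: since 2987 ≡ 3 (mod 8), (2/2987) = -1.
Reciprocity: 49 ≡ 1 and 2987 ≡ 3 (mod 4), so (49/2987) = +(2987/49).
Reduce top mod 49: now compute (47/49).
Reciprocity: 47 ≡ 3 and 49 ≡ 1 (mod 4), so (47/49) = +(49/47).
Reduce top mod 47: now compute (2/47).
Pull out 2: since 47 ≡ 7 (mod 8), (2/47) = +1.
Reached (1/47) = 1. Collecting the sign flips along the way, the symbol is -1.

-1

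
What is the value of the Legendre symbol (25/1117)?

Reciprocity: 25 ≡ 1 and 1117 ≡ 1 (mod 4), so (25/1117) = +(1117/25).
Reduce top mod 25: now compute (17/25).
Reciprocity: 17 ≡ 1 and 25 ≡ 1 (mod 4), so (17/25) = +(25/17).
Reduce top mod 17: now compute (8/17).
Pull out 2^3: since 17 ≡ 1 (mod 8), (2/17) = +1, so (2/17)^3 = +1.
Reached (1/17) = 1. Collecting the sign flips along the way, the symbol is +1.

1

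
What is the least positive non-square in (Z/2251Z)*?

2

(2/2251) = −1, so 2 is the smallest positive non-residue mod 2251.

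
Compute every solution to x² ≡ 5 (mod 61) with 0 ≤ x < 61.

61 ≡ 1 (mod 4), so we find a root by search.
Trying successive values, 26² = 676 ≡ 5 (mod 61). The other root is 61 − 26 = 35.

26, 35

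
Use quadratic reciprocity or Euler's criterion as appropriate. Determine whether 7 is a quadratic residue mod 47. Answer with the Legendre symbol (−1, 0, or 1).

Reciprocity: 7 ≡ 3 and 47 ≡ 3 (mod 4), so (7/47) = −(47/7).
Reduce top mod 7: now compute (5/7).
Reciprocity: 5 ≡ 1 and 7 ≡ 3 (mod 4), so (5/7) = +(7/5).
Reduce top mod 5: now compute (2/5).
Pull out 2: since 5 ≡ 5 (mod 8), (2/5) = -1.
Reached (1/5) = 1. Collecting the sign flips along the way, the symbol is +1.

1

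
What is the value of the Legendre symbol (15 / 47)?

Reciprocity: 15 ≡ 3 and 47 ≡ 3 (mod 4), so (15/47) = −(47/15).
Reduce top mod 15: now compute (2/15).
Pull out 2: since 15 ≡ 7 (mod 8), (2/15) = +1.
Reached (1/15) = 1. Collecting the sign flips along the way, the symbol is -1.

-1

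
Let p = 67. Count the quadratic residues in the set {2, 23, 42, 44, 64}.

2

(2/67) = -1 → non-residue.
(23/67) = +1 → QR.
(42/67) = -1 → non-residue.
(44/67) = -1 → non-residue.
(64/67) = +1 → QR.
Total quadratic residues among the 5: 2.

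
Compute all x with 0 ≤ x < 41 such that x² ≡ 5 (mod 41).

41 ≡ 1 (mod 4), so we find a root by search.
Trying successive values, 13² = 169 ≡ 5 (mod 41). The other root is 41 − 13 = 28.

13, 28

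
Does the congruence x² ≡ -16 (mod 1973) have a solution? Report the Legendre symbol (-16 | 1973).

First reduce: -16 ≡ 1957 (mod 1973).
Reciprocity: 1957 ≡ 1 and 1973 ≡ 1 (mod 4), so (1957/1973) = +(1973/1957).
Reduce top mod 1957: now compute (16/1957).
Pull out 2^4: since 1957 ≡ 5 (mod 8), (2/1957) = -1, so (2/1957)^4 = +1.
Reached (1/1957) = 1. Collecting the sign flips along the way, the symbol is +1.

1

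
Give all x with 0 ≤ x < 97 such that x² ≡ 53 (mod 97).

21, 76

97 ≡ 1 (mod 4), so we find a root by search.
Trying successive values, 21² = 441 ≡ 53 (mod 97). The other root is 97 − 21 = 76.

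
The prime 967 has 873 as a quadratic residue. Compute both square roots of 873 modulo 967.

326, 641

Since 967 ≡ 3 (mod 4), a square root of 873 is 873^((967+1)/4) = 873^242 mod 967.
Repeated squaring: 873^2≡133, 873^4≡283, 873^8≡795, 873^16≡574, 873^32≡696, 873^64≡916, 873^128≡667 (mod 967).
873^242 = 873^(128+64+32+16+2) ≡ 641 (mod 967).
Check: 641² = 410881 ≡ 873 (mod 967). The two roots are 326 and 641.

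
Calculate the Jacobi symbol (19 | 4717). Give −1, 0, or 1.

Reciprocity: 19 ≡ 3 and 4717 ≡ 1 (mod 4), so (19/4717) = +(4717/19).
Reduce top mod 19: now compute (5/19).
Reciprocity: 5 ≡ 1 and 19 ≡ 3 (mod 4), so (5/19) = +(19/5).
Reduce top mod 5: now compute (4/5).
Pull out 2^2: since 5 ≡ 5 (mod 8), (2/5) = -1, so (2/5)^2 = +1.
Reached (1/5) = 1. Collecting the sign flips along the way, the symbol is +1.

1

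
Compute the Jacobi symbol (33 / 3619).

0

Reciprocity: 33 ≡ 1 and 3619 ≡ 3 (mod 4), so (33/3619) = +(3619/33).
Reduce top mod 33: now compute (22/33).
Pull out 2: since 33 ≡ 1 (mod 8), (2/33) = +1.
Reciprocity: 11 ≡ 3 and 33 ≡ 1 (mod 4), so (11/33) = +(33/11).
Reduce top mod 11: now compute (0/11).
Top reduces to 0: gcd > 1, so the symbol is 0.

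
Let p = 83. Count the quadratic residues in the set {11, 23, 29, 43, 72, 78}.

(11/83) = +1 → QR.
(23/83) = +1 → QR.
(29/83) = +1 → QR.
(43/83) = -1 → non-residue.
(72/83) = -1 → non-residue.
(78/83) = +1 → QR.
Total quadratic residues among the 6: 4.

4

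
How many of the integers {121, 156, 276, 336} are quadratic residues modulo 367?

1

(121/367) = +1 → QR.
(156/367) = -1 → non-residue.
(276/367) = -1 → non-residue.
(336/367) = -1 → non-residue.
Total quadratic residues among the 4: 1.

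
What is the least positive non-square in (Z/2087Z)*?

(2/2087) = +1, so 2 is a residue.
(3/2087) = +1, so 3 is a residue.
(4/2087) = +1, so 4 is a residue.
(5/2087) = −1, so 5 is the smallest positive non-residue mod 2087.

5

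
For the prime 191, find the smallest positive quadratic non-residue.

7

(2/191) = +1, so 2 is a residue.
(3/191) = +1, so 3 is a residue.
(4/191) = +1, so 4 is a residue.
(5/191) = +1, so 5 is a residue.
(6/191) = +1, so 6 is a residue.
(7/191) = −1, so 7 is the smallest positive non-residue mod 191.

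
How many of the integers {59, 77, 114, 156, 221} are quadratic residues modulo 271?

(59/271) = -1 → non-residue.
(77/271) = +1 → QR.
(114/271) = +1 → QR.
(156/271) = +1 → QR.
(221/271) = -1 → non-residue.
Total quadratic residues among the 5: 3.

3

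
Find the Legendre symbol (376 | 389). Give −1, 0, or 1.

Pull out 2^3: since 389 ≡ 5 (mod 8), (2/389) = -1, so (2/389)^3 = -1.
Reciprocity: 47 ≡ 3 and 389 ≡ 1 (mod 4), so (47/389) = +(389/47).
Reduce top mod 47: now compute (13/47).
Reciprocity: 13 ≡ 1 and 47 ≡ 3 (mod 4), so (13/47) = +(47/13).
Reduce top mod 13: now compute (8/13).
Pull out 2^3: since 13 ≡ 5 (mod 8), (2/13) = -1, so (2/13)^3 = -1.
Reached (1/13) = 1. Collecting the sign flips along the way, the symbol is +1.

1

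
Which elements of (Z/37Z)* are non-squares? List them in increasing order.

2 5 6 8 13 14 15 17 18 19 20 22 23 24 29 31 32 35

Square k = 1,…,18 (k and 37−k give the same square):
1²=1, 2²=4, 3²=9, 4²=16, 5²=25, 6²=36, 7²≡12, 8²≡27, 9²≡7, 10²≡26, 11²≡10, 12²≡33, 13²≡21, 14²≡11, 15²≡3, 16²≡34, 17²≡30, 18²≡28 (mod 37).
The residues are {1, 3, 4, 7, 9, 10, 11, 12, 16, 21, 25, 26, 27, 28, 30, 33, 34, 36}; the non-residues are the remaining 18 nonzero classes.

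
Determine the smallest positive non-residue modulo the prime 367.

(2/367) = +1, so 2 is a residue.
(3/367) = −1, so 3 is the smallest positive non-residue mod 367.

3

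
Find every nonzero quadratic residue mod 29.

1, 4, 5, 6, 7, 9, 13, 16, 20, 22, 23, 24, 25, 28

Square k = 1,…,14 (k and 29−k give the same square):
1²=1, 2²=4, 3²=9, 4²=16, 5²=25, 6²≡7, 7²≡20, 8²≡6, 9²≡23, 10²≡13, 11²≡5, 12²≡28, 13²≡24, 14²≡22 (mod 29).
So the quadratic residues mod 29 are {1, 4, 5, 6, 7, 9, 13, 16, 20, 22, 23, 24, 25, 28}.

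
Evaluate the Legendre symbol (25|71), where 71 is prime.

1

Euler's criterion: (25/71) ≡ 25^35 (mod 71).
25^2 ≡ 57 (mod 71)
25^4 ≡ 54 (mod 71)
25^8 ≡ 5 (mod 71)
25^16 ≡ 25 (mod 71)
25^32 ≡ 57 (mod 71)
25^35 = 25^(32+2+1) ≡ 1 (mod 71).
Result is 1, so (25/71) = 1.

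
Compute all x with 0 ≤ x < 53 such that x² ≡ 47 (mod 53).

10, 43

53 ≡ 1 (mod 4), so we find a root by search.
Trying successive values, 10² = 100 ≡ 47 (mod 53). The other root is 53 − 10 = 43.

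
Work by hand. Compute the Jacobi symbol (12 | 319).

-1

Pull out 2^2: since 319 ≡ 7 (mod 8), (2/319) = +1, so (2/319)^2 = +1.
Reciprocity: 3 ≡ 3 and 319 ≡ 3 (mod 4), so (3/319) = −(319/3).
Reduce top mod 3: now compute (1/3).
Reached (1/3) = 1. Collecting the sign flips along the way, the symbol is -1.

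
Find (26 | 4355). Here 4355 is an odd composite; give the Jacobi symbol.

Pull out 2: since 4355 ≡ 3 (mod 8), (2/4355) = -1.
Reciprocity: 13 ≡ 1 and 4355 ≡ 3 (mod 4), so (13/4355) = +(4355/13).
Reduce top mod 13: now compute (0/13).
Top reduces to 0: gcd > 1, so the symbol is 0.

0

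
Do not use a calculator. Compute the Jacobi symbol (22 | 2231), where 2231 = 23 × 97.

Pull out 2: since 2231 ≡ 7 (mod 8), (2/2231) = +1.
Reciprocity: 11 ≡ 3 and 2231 ≡ 3 (mod 4), so (11/2231) = −(2231/11).
Reduce top mod 11: now compute (9/11).
Reciprocity: 9 ≡ 1 and 11 ≡ 3 (mod 4), so (9/11) = +(11/9).
Reduce top mod 9: now compute (2/9).
Pull out 2: since 9 ≡ 1 (mod 8), (2/9) = +1.
Reached (1/9) = 1. Collecting the sign flips along the way, the symbol is -1.

-1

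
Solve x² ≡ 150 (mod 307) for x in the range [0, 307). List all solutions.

134, 173

Since 307 ≡ 3 (mod 4), a square root of 150 is 150^((307+1)/4) = 150^77 mod 307.
Repeated squaring: 150^2≡89, 150^4≡246, 150^8≡37, 150^16≡141, 150^32≡233, 150^64≡257 (mod 307).
150^77 = 150^(64+8+4+1) ≡ 134 (mod 307).
Check: 134² = 17956 ≡ 150 (mod 307). The two roots are 134 and 173.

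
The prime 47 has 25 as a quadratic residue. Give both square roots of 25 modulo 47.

5, 42

Since 47 ≡ 3 (mod 4), a square root of 25 is 25^((47+1)/4) = 25^12 mod 47.
Repeated squaring: 25^2≡14, 25^4≡8, 25^8≡17 (mod 47).
25^12 = 25^(8+4) ≡ 42 (mod 47).
Check: 42² = 1764 ≡ 25 (mod 47). The two roots are 5 and 42.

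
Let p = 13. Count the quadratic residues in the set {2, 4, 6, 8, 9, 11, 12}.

(2/13) = -1 → non-residue.
(4/13) = +1 → QR.
(6/13) = -1 → non-residue.
(8/13) = -1 → non-residue.
(9/13) = +1 → QR.
(11/13) = -1 → non-residue.
(12/13) = +1 → QR.
Total quadratic residues among the 7: 3.

3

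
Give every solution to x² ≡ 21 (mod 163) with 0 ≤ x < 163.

64, 99

Since 163 ≡ 3 (mod 4), a square root of 21 is 21^((163+1)/4) = 21^41 mod 163.
Repeated squaring: 21^2≡115, 21^4≡22, 21^8≡158, 21^16≡25, 21^32≡136 (mod 163).
21^41 = 21^(32+8+1) ≡ 64 (mod 163).
Check: 64² = 4096 ≡ 21 (mod 163). The two roots are 64 and 99.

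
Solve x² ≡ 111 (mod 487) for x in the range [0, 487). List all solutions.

Since 487 ≡ 3 (mod 4), a square root of 111 is 111^((487+1)/4) = 111^122 mod 487.
Repeated squaring: 111^2≡146, 111^4≡375, 111^8≡369, 111^16≡288, 111^32≡154, 111^64≡340 (mod 487).
111^122 = 111^(64+32+16+8+2) ≡ 164 (mod 487).
Check: 164² = 26896 ≡ 111 (mod 487). The two roots are 164 and 323.

164, 323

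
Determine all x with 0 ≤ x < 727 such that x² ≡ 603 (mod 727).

117, 610

Since 727 ≡ 3 (mod 4), a square root of 603 is 603^((727+1)/4) = 603^182 mod 727.
Repeated squaring: 603^2≡109, 603^4≡249, 603^8≡206, 603^16≡270, 603^32≡200, 603^64≡15, 603^128≡225 (mod 727).
603^182 = 603^(128+32+16+4+2) ≡ 117 (mod 727).
Check: 117² = 13689 ≡ 603 (mod 727). The two roots are 117 and 610.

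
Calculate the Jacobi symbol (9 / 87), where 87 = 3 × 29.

0

Reciprocity: 9 ≡ 1 and 87 ≡ 3 (mod 4), so (9/87) = +(87/9).
Reduce top mod 9: now compute (6/9).
Pull out 2: since 9 ≡ 1 (mod 8), (2/9) = +1.
Reciprocity: 3 ≡ 3 and 9 ≡ 1 (mod 4), so (3/9) = +(9/3).
Reduce top mod 3: now compute (0/3).
Top reduces to 0: gcd > 1, so the symbol is 0.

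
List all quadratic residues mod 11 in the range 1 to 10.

Square k = 1,…,5 (k and 11−k give the same square):
1²=1, 2²=4, 3²=9, 4²≡5, 5²≡3 (mod 11).
So the quadratic residues mod 11 are {1, 3, 4, 5, 9}.

1,3,4,5,9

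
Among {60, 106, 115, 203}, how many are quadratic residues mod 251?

(60/251) = +1 → QR.
(106/251) = +1 → QR.
(115/251) = +1 → QR.
(203/251) = -1 → non-residue.
Total quadratic residues among the 4: 3.

3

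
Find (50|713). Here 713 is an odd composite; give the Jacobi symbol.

1

Pull out 2: since 713 ≡ 1 (mod 8), (2/713) = +1.
Reciprocity: 25 ≡ 1 and 713 ≡ 1 (mod 4), so (25/713) = +(713/25).
Reduce top mod 25: now compute (13/25).
Reciprocity: 13 ≡ 1 and 25 ≡ 1 (mod 4), so (13/25) = +(25/13).
Reduce top mod 13: now compute (12/13).
Pull out 2^2: since 13 ≡ 5 (mod 8), (2/13) = -1, so (2/13)^2 = +1.
Reciprocity: 3 ≡ 3 and 13 ≡ 1 (mod 4), so (3/13) = +(13/3).
Reduce top mod 3: now compute (1/3).
Reached (1/3) = 1. Collecting the sign flips along the way, the symbol is +1.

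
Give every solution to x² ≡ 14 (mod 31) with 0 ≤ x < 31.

Since 31 ≡ 3 (mod 4), a square root of 14 is 14^((31+1)/4) = 14^8 mod 31.
Repeated squaring: 14^2≡10, 14^4≡7, 14^8≡18 (mod 31).
14^8 = 14^(8) ≡ 18 (mod 31).
Check: 18² = 324 ≡ 14 (mod 31). The two roots are 13 and 18.

13, 18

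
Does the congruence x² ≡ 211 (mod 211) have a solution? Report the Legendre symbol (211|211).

First reduce: 211 ≡ 0 (mod 211).
Top reduces to 0: gcd > 1, so the symbol is 0.

0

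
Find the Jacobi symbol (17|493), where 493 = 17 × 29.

Reciprocity: 17 ≡ 1 and 493 ≡ 1 (mod 4), so (17/493) = +(493/17).
Reduce top mod 17: now compute (0/17).
Top reduces to 0: gcd > 1, so the symbol is 0.

0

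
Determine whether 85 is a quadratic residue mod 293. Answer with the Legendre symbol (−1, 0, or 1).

Reciprocity: 85 ≡ 1 and 293 ≡ 1 (mod 4), so (85/293) = +(293/85).
Reduce top mod 85: now compute (38/85).
Pull out 2: since 85 ≡ 5 (mod 8), (2/85) = -1.
Reciprocity: 19 ≡ 3 and 85 ≡ 1 (mod 4), so (19/85) = +(85/19).
Reduce top mod 19: now compute (9/19).
Reciprocity: 9 ≡ 1 and 19 ≡ 3 (mod 4), so (9/19) = +(19/9).
Reduce top mod 9: now compute (1/9).
Reached (1/9) = 1. Collecting the sign flips along the way, the symbol is -1.

-1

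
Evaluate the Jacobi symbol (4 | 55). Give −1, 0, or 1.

Pull out 2^2: since 55 ≡ 7 (mod 8), (2/55) = +1, so (2/55)^2 = +1.
Reached (1/55) = 1. Collecting the sign flips along the way, the symbol is +1.

1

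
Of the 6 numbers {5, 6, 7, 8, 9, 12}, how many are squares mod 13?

2

(5/13) = -1 → non-residue.
(6/13) = -1 → non-residue.
(7/13) = -1 → non-residue.
(8/13) = -1 → non-residue.
(9/13) = +1 → QR.
(12/13) = +1 → QR.
Total quadratic residues among the 6: 2.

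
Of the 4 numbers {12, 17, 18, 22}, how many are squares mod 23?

(12/23) = +1 → QR.
(17/23) = -1 → non-residue.
(18/23) = +1 → QR.
(22/23) = -1 → non-residue.
Total quadratic residues among the 4: 2.

2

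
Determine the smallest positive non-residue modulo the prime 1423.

3

(2/1423) = +1, so 2 is a residue.
(3/1423) = −1, so 3 is the smallest positive non-residue mod 1423.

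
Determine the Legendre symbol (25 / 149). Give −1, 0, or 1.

1

Reciprocity: 25 ≡ 1 and 149 ≡ 1 (mod 4), so (25/149) = +(149/25).
Reduce top mod 25: now compute (24/25).
Pull out 2^3: since 25 ≡ 1 (mod 8), (2/25) = +1, so (2/25)^3 = +1.
Reciprocity: 3 ≡ 3 and 25 ≡ 1 (mod 4), so (3/25) = +(25/3).
Reduce top mod 3: now compute (1/3).
Reached (1/3) = 1. Collecting the sign flips along the way, the symbol is +1.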